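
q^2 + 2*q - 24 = (q - 4)*(q + 6)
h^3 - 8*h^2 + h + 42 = (h - 7)*(h - 3)*(h + 2)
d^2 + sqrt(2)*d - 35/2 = (d - 5*sqrt(2)/2)*(d + 7*sqrt(2)/2)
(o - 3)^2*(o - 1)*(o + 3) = o^4 - 4*o^3 - 6*o^2 + 36*o - 27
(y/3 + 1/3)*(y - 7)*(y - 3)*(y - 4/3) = y^4/3 - 31*y^3/9 + 23*y^2/3 + 19*y/9 - 28/3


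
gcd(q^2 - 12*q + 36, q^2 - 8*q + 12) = q - 6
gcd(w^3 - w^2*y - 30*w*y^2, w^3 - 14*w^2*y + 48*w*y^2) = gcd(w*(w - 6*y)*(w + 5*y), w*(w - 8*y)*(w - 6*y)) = -w^2 + 6*w*y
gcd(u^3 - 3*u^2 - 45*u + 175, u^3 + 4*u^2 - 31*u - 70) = u^2 + 2*u - 35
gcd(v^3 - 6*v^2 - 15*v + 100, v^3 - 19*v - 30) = v - 5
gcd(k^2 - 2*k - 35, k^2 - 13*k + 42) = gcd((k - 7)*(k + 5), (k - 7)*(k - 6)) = k - 7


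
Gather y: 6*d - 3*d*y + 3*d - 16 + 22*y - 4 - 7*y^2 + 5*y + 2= 9*d - 7*y^2 + y*(27 - 3*d) - 18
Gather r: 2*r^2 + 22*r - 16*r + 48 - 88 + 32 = 2*r^2 + 6*r - 8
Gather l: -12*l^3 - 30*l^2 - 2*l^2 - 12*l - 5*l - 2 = -12*l^3 - 32*l^2 - 17*l - 2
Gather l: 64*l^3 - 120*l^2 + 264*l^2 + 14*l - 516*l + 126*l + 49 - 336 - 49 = 64*l^3 + 144*l^2 - 376*l - 336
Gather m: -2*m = -2*m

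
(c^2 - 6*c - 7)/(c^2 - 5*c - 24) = (-c^2 + 6*c + 7)/(-c^2 + 5*c + 24)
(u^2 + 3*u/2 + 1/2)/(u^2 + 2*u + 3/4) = 2*(u + 1)/(2*u + 3)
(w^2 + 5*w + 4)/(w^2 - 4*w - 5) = (w + 4)/(w - 5)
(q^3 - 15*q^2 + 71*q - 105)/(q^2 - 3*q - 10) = (q^2 - 10*q + 21)/(q + 2)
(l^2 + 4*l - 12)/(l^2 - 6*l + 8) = (l + 6)/(l - 4)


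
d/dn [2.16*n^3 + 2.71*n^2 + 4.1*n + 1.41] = 6.48*n^2 + 5.42*n + 4.1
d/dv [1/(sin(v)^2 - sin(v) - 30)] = (1 - 2*sin(v))*cos(v)/(sin(v) + cos(v)^2 + 29)^2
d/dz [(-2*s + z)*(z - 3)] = -2*s + 2*z - 3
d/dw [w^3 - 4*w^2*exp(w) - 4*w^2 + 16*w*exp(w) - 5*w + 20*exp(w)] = -4*w^2*exp(w) + 3*w^2 + 8*w*exp(w) - 8*w + 36*exp(w) - 5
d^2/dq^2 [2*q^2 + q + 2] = 4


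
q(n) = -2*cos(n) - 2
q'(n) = 2*sin(n)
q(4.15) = -0.93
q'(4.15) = -1.69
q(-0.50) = -3.76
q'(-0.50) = -0.96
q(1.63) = -1.88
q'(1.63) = 2.00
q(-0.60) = -3.65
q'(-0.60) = -1.13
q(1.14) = -2.84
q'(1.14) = 1.82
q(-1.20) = -2.72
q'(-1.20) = -1.86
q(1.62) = -1.90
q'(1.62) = 2.00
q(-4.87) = -2.31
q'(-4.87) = 1.98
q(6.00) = -3.92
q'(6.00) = -0.56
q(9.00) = -0.18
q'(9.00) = 0.82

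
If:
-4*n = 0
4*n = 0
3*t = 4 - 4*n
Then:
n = 0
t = 4/3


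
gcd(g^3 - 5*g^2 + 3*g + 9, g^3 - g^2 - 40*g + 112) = 1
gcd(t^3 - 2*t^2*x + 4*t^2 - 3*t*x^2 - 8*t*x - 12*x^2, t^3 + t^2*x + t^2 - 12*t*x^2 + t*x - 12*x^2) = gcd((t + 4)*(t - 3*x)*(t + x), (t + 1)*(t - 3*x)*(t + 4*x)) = -t + 3*x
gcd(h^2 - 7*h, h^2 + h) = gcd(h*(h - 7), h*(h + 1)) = h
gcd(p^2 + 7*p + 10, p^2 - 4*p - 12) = p + 2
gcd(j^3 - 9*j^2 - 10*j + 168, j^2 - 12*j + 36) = j - 6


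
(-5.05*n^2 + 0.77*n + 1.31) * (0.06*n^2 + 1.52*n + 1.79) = -0.303*n^4 - 7.6298*n^3 - 7.7905*n^2 + 3.3695*n + 2.3449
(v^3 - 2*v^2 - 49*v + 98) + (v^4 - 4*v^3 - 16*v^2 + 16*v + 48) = v^4 - 3*v^3 - 18*v^2 - 33*v + 146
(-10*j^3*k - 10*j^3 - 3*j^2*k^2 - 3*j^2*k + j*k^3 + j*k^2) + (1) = -10*j^3*k - 10*j^3 - 3*j^2*k^2 - 3*j^2*k + j*k^3 + j*k^2 + 1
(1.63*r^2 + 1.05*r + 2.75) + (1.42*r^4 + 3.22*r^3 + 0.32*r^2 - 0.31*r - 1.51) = 1.42*r^4 + 3.22*r^3 + 1.95*r^2 + 0.74*r + 1.24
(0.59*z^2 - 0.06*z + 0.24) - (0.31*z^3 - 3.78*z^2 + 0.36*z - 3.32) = -0.31*z^3 + 4.37*z^2 - 0.42*z + 3.56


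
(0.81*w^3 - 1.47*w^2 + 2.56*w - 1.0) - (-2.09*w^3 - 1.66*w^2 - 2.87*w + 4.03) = 2.9*w^3 + 0.19*w^2 + 5.43*w - 5.03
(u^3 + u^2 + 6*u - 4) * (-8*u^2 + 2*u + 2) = -8*u^5 - 6*u^4 - 44*u^3 + 46*u^2 + 4*u - 8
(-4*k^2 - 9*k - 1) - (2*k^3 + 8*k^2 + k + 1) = -2*k^3 - 12*k^2 - 10*k - 2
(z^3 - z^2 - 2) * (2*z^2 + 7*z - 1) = 2*z^5 + 5*z^4 - 8*z^3 - 3*z^2 - 14*z + 2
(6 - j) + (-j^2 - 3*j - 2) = -j^2 - 4*j + 4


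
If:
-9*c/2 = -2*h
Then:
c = 4*h/9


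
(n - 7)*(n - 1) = n^2 - 8*n + 7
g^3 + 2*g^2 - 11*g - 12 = (g - 3)*(g + 1)*(g + 4)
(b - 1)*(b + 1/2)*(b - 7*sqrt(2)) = b^3 - 7*sqrt(2)*b^2 - b^2/2 - b/2 + 7*sqrt(2)*b/2 + 7*sqrt(2)/2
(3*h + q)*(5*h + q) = 15*h^2 + 8*h*q + q^2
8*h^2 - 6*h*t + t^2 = (-4*h + t)*(-2*h + t)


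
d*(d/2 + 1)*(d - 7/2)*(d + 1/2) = d^4/2 - d^3/2 - 31*d^2/8 - 7*d/4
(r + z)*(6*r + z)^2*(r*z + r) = 36*r^4*z + 36*r^4 + 48*r^3*z^2 + 48*r^3*z + 13*r^2*z^3 + 13*r^2*z^2 + r*z^4 + r*z^3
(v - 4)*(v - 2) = v^2 - 6*v + 8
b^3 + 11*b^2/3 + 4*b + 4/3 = (b + 2/3)*(b + 1)*(b + 2)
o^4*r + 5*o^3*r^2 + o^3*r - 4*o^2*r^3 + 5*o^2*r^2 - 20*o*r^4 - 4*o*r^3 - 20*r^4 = (o - 2*r)*(o + 2*r)*(o + 5*r)*(o*r + r)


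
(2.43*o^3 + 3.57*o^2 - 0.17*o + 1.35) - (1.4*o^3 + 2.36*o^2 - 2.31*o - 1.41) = 1.03*o^3 + 1.21*o^2 + 2.14*o + 2.76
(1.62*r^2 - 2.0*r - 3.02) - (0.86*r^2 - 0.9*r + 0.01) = 0.76*r^2 - 1.1*r - 3.03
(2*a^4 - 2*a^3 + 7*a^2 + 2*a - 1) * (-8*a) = -16*a^5 + 16*a^4 - 56*a^3 - 16*a^2 + 8*a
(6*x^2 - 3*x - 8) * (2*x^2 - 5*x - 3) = 12*x^4 - 36*x^3 - 19*x^2 + 49*x + 24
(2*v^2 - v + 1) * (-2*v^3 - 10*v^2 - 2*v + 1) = -4*v^5 - 18*v^4 + 4*v^3 - 6*v^2 - 3*v + 1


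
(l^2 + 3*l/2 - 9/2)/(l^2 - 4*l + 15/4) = 2*(l + 3)/(2*l - 5)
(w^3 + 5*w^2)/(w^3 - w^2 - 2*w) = w*(w + 5)/(w^2 - w - 2)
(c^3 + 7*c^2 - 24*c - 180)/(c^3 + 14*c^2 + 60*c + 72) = (c - 5)/(c + 2)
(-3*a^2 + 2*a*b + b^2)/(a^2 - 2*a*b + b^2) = (-3*a - b)/(a - b)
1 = 1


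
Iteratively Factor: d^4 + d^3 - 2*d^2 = (d)*(d^3 + d^2 - 2*d) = d^2*(d^2 + d - 2) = d^2*(d + 2)*(d - 1)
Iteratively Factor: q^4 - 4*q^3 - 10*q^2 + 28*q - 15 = (q + 3)*(q^3 - 7*q^2 + 11*q - 5) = (q - 5)*(q + 3)*(q^2 - 2*q + 1) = (q - 5)*(q - 1)*(q + 3)*(q - 1)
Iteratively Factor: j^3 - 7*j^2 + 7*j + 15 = (j - 5)*(j^2 - 2*j - 3) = (j - 5)*(j + 1)*(j - 3)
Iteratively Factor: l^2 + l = (l + 1)*(l)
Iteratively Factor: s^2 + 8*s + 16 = (s + 4)*(s + 4)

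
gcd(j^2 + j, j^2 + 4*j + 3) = j + 1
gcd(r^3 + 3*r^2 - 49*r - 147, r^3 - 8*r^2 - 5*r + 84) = r^2 - 4*r - 21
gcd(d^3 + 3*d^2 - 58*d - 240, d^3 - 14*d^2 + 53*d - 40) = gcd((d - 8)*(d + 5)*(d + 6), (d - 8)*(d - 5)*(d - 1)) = d - 8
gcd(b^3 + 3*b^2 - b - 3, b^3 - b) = b^2 - 1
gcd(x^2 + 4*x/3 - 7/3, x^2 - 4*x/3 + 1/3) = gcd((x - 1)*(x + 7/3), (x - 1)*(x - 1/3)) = x - 1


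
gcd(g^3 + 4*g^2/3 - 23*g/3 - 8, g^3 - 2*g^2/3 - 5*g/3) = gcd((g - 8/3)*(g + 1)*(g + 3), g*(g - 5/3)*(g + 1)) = g + 1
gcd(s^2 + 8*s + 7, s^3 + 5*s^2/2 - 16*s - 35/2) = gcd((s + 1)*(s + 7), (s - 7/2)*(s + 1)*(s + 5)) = s + 1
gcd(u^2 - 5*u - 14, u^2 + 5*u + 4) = 1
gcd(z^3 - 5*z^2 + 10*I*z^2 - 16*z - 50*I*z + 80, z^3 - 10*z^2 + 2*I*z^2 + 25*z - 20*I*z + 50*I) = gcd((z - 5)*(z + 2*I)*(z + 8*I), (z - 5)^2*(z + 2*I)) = z^2 + z*(-5 + 2*I) - 10*I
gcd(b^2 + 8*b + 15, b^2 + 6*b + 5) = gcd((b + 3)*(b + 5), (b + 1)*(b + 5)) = b + 5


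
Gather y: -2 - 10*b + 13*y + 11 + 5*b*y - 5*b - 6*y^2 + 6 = -15*b - 6*y^2 + y*(5*b + 13) + 15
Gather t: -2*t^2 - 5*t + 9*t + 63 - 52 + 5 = -2*t^2 + 4*t + 16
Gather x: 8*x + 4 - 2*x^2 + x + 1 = -2*x^2 + 9*x + 5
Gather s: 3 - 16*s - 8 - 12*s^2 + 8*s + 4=-12*s^2 - 8*s - 1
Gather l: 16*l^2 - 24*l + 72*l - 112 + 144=16*l^2 + 48*l + 32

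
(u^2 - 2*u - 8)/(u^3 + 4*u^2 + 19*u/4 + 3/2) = 4*(u - 4)/(4*u^2 + 8*u + 3)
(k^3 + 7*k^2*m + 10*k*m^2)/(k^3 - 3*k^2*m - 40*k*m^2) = (k + 2*m)/(k - 8*m)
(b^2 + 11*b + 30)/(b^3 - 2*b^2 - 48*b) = (b + 5)/(b*(b - 8))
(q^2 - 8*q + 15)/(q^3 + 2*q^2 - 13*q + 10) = (q^2 - 8*q + 15)/(q^3 + 2*q^2 - 13*q + 10)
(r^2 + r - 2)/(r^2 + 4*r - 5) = (r + 2)/(r + 5)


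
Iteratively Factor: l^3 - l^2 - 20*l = (l - 5)*(l^2 + 4*l) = l*(l - 5)*(l + 4)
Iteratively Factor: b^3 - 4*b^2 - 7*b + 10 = (b - 1)*(b^2 - 3*b - 10) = (b - 5)*(b - 1)*(b + 2)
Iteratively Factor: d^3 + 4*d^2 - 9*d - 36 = (d - 3)*(d^2 + 7*d + 12) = (d - 3)*(d + 3)*(d + 4)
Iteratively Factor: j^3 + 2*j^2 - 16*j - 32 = (j - 4)*(j^2 + 6*j + 8) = (j - 4)*(j + 4)*(j + 2)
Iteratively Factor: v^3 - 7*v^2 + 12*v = (v)*(v^2 - 7*v + 12) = v*(v - 3)*(v - 4)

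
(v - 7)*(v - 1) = v^2 - 8*v + 7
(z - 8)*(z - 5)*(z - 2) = z^3 - 15*z^2 + 66*z - 80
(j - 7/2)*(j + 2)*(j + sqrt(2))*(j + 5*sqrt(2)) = j^4 - 3*j^3/2 + 6*sqrt(2)*j^3 - 9*sqrt(2)*j^2 + 3*j^2 - 42*sqrt(2)*j - 15*j - 70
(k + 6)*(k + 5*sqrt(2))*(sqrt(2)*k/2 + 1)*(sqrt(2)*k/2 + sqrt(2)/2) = k^4/2 + 7*k^3/2 + 3*sqrt(2)*k^3 + 8*k^2 + 21*sqrt(2)*k^2 + 18*sqrt(2)*k + 35*k + 30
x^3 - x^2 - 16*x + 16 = (x - 4)*(x - 1)*(x + 4)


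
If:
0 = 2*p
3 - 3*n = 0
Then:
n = 1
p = 0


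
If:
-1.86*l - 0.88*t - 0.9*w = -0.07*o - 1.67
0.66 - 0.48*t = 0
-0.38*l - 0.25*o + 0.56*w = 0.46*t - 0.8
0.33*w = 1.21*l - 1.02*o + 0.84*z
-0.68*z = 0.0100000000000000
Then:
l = 0.26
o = 0.29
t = 1.38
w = 0.00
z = -0.01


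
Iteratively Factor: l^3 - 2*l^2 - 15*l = (l + 3)*(l^2 - 5*l) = (l - 5)*(l + 3)*(l)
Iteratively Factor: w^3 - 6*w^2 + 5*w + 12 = (w - 3)*(w^2 - 3*w - 4) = (w - 4)*(w - 3)*(w + 1)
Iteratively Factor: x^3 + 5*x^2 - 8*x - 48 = (x - 3)*(x^2 + 8*x + 16) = (x - 3)*(x + 4)*(x + 4)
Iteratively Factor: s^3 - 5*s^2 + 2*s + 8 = (s - 4)*(s^2 - s - 2) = (s - 4)*(s + 1)*(s - 2)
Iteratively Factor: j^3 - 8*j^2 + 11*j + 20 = (j + 1)*(j^2 - 9*j + 20) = (j - 5)*(j + 1)*(j - 4)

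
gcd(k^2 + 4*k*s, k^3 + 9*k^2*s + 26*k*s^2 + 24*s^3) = k + 4*s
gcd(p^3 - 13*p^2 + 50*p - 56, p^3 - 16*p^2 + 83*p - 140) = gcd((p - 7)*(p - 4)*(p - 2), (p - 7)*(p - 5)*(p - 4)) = p^2 - 11*p + 28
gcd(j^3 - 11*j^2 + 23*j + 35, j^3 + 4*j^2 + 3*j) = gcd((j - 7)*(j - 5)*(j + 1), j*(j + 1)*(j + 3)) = j + 1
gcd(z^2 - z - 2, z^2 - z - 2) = z^2 - z - 2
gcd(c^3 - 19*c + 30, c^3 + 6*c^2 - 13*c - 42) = c - 3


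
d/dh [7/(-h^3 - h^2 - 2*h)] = 7*(3*h^2 + 2*h + 2)/(h^2*(h^2 + h + 2)^2)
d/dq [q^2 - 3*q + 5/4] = 2*q - 3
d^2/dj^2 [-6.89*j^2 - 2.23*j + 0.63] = -13.7800000000000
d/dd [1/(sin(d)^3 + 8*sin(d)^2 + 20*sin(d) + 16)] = -(3*sin(d) + 10)*cos(d)/((sin(d) + 2)^3*(sin(d) + 4)^2)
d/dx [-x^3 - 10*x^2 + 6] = x*(-3*x - 20)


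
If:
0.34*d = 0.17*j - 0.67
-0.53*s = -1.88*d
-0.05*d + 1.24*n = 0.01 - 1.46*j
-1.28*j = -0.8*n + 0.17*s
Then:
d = -1.75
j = 0.45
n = -0.59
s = -6.19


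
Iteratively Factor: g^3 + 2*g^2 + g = (g + 1)*(g^2 + g) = g*(g + 1)*(g + 1)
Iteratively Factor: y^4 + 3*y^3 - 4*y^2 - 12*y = (y + 3)*(y^3 - 4*y) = y*(y + 3)*(y^2 - 4) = y*(y + 2)*(y + 3)*(y - 2)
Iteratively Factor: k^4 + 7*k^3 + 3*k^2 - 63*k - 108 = (k + 4)*(k^3 + 3*k^2 - 9*k - 27) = (k + 3)*(k + 4)*(k^2 - 9) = (k - 3)*(k + 3)*(k + 4)*(k + 3)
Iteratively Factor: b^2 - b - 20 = (b - 5)*(b + 4)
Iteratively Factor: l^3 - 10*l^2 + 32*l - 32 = (l - 2)*(l^2 - 8*l + 16) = (l - 4)*(l - 2)*(l - 4)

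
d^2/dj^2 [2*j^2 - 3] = 4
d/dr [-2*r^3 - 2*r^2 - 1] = 2*r*(-3*r - 2)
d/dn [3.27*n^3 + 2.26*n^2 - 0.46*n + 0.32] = 9.81*n^2 + 4.52*n - 0.46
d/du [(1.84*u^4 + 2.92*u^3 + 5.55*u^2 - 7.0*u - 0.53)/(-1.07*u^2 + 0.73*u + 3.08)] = (-3.9376*u^5 + 0.905199999999999*u^4 + 26.932*u^3 + 23.5423*u^2 + 33.0538*u - 21.1731)/(1.1449*u^4 - 1.5622*u^3 - 6.0583*u^2 + 4.4968*u + 9.4864)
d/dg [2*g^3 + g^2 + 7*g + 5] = 6*g^2 + 2*g + 7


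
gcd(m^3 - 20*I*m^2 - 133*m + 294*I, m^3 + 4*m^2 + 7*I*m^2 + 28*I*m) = 1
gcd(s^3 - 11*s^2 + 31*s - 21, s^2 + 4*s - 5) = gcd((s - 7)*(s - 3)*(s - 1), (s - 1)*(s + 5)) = s - 1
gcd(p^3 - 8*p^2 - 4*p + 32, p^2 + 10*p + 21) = 1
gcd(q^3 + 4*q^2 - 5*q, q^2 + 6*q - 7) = q - 1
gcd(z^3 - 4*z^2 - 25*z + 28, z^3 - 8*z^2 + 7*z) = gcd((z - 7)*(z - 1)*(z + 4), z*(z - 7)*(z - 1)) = z^2 - 8*z + 7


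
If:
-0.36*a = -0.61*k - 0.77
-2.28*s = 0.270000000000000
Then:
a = 1.69444444444444*k + 2.13888888888889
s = -0.12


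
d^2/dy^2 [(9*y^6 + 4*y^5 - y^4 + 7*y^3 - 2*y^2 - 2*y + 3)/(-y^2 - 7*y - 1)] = 2*(-54*y^8 - 957*y^7 - 4786*y^6 - 2703*y^5 - 405*y^4 - 332*y^3 - 156*y^2 - 90*y - 156)/(y^6 + 21*y^5 + 150*y^4 + 385*y^3 + 150*y^2 + 21*y + 1)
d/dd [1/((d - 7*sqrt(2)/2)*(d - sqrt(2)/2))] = 8*(-d + 2*sqrt(2))/(4*d^4 - 32*sqrt(2)*d^3 + 156*d^2 - 112*sqrt(2)*d + 49)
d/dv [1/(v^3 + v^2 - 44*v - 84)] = (-3*v^2 - 2*v + 44)/(v^3 + v^2 - 44*v - 84)^2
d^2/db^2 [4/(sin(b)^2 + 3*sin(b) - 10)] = 4*(-4*sin(b)^4 - 9*sin(b)^3 - 43*sin(b)^2 - 12*sin(b) + 38)/(sin(b)^2 + 3*sin(b) - 10)^3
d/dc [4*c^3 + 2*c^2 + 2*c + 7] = 12*c^2 + 4*c + 2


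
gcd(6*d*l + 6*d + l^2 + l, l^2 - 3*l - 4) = l + 1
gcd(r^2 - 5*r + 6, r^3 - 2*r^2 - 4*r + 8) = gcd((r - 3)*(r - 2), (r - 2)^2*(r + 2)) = r - 2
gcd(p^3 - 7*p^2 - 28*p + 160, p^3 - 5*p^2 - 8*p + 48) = p - 4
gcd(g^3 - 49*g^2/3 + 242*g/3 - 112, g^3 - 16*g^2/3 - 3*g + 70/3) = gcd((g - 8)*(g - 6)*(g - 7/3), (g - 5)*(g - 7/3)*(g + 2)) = g - 7/3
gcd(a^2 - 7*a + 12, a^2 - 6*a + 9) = a - 3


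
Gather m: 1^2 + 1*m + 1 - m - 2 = 0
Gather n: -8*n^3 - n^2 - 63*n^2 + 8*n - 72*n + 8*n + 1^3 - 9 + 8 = -8*n^3 - 64*n^2 - 56*n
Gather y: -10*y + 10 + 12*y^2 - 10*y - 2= 12*y^2 - 20*y + 8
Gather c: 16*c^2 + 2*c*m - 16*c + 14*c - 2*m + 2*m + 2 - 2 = 16*c^2 + c*(2*m - 2)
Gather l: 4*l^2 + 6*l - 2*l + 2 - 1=4*l^2 + 4*l + 1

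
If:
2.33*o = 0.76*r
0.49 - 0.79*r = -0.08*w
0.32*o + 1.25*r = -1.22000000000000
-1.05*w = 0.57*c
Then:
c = 27.67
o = -0.29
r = -0.90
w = -15.02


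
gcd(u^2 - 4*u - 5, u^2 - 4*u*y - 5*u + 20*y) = u - 5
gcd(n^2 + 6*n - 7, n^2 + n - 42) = n + 7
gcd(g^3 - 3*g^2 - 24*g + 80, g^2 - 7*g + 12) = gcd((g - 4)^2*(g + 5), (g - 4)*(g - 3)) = g - 4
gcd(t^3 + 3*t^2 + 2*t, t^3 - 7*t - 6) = t^2 + 3*t + 2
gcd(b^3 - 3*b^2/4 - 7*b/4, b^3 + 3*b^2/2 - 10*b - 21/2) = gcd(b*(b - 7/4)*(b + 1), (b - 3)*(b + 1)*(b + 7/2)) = b + 1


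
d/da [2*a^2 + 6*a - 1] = 4*a + 6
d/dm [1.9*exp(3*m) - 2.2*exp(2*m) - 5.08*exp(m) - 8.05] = (5.7*exp(2*m) - 4.4*exp(m) - 5.08)*exp(m)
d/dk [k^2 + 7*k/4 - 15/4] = 2*k + 7/4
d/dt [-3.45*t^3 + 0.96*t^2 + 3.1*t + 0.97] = -10.35*t^2 + 1.92*t + 3.1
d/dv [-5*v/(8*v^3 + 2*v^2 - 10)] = 5*(-4*v^3 + 2*v^2*(6*v + 1) - v^2 + 5)/(2*(4*v^3 + v^2 - 5)^2)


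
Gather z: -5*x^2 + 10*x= -5*x^2 + 10*x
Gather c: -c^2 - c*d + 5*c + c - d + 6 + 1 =-c^2 + c*(6 - d) - d + 7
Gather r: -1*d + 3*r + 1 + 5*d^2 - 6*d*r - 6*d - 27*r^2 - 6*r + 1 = 5*d^2 - 7*d - 27*r^2 + r*(-6*d - 3) + 2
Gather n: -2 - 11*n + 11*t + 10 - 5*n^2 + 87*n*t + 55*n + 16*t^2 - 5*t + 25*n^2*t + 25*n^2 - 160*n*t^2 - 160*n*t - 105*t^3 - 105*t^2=n^2*(25*t + 20) + n*(-160*t^2 - 73*t + 44) - 105*t^3 - 89*t^2 + 6*t + 8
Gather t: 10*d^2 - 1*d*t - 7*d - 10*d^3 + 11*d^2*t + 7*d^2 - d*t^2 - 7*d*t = -10*d^3 + 17*d^2 - d*t^2 - 7*d + t*(11*d^2 - 8*d)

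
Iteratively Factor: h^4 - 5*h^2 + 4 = (h + 1)*(h^3 - h^2 - 4*h + 4) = (h - 2)*(h + 1)*(h^2 + h - 2) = (h - 2)*(h - 1)*(h + 1)*(h + 2)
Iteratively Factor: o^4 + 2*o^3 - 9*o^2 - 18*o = (o + 2)*(o^3 - 9*o) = o*(o + 2)*(o^2 - 9) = o*(o + 2)*(o + 3)*(o - 3)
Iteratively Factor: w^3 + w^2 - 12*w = (w)*(w^2 + w - 12) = w*(w + 4)*(w - 3)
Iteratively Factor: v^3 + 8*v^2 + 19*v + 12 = (v + 4)*(v^2 + 4*v + 3) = (v + 1)*(v + 4)*(v + 3)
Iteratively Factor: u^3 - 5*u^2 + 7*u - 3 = (u - 1)*(u^2 - 4*u + 3) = (u - 1)^2*(u - 3)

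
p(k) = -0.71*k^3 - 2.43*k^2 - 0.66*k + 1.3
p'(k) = -2.13*k^2 - 4.86*k - 0.66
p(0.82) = -1.27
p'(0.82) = -6.08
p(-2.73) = -0.56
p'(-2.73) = -3.27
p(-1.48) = -0.74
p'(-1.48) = 1.87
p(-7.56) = 174.18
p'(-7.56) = -85.66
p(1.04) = -2.81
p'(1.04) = -8.02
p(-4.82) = 27.53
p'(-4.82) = -26.72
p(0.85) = -1.45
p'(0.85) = -6.33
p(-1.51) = -0.80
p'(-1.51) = 1.82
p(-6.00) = 71.14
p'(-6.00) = -48.18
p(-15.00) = 1860.70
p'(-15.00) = -407.01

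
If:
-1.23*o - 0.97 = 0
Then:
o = -0.79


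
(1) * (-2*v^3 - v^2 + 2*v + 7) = -2*v^3 - v^2 + 2*v + 7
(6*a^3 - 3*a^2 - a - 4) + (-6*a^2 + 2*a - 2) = 6*a^3 - 9*a^2 + a - 6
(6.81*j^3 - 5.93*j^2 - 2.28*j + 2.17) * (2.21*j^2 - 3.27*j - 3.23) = 15.0501*j^5 - 35.374*j^4 - 7.644*j^3 + 31.4052*j^2 + 0.2685*j - 7.0091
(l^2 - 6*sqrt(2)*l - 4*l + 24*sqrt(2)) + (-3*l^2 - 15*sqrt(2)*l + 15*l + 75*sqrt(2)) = -2*l^2 - 21*sqrt(2)*l + 11*l + 99*sqrt(2)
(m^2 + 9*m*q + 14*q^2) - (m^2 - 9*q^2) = 9*m*q + 23*q^2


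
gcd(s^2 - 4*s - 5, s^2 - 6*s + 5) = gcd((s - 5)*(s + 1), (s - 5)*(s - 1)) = s - 5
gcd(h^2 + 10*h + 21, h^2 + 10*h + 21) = h^2 + 10*h + 21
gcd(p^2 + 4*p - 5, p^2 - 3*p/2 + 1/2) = p - 1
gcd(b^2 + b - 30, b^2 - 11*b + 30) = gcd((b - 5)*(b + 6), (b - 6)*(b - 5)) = b - 5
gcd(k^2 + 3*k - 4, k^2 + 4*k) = k + 4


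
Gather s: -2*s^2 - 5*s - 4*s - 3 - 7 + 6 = -2*s^2 - 9*s - 4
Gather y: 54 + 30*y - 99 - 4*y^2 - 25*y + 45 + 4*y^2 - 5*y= 0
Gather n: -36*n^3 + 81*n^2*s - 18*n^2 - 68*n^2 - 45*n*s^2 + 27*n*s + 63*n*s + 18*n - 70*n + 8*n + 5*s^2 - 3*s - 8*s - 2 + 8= -36*n^3 + n^2*(81*s - 86) + n*(-45*s^2 + 90*s - 44) + 5*s^2 - 11*s + 6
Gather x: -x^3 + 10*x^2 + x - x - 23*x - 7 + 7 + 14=-x^3 + 10*x^2 - 23*x + 14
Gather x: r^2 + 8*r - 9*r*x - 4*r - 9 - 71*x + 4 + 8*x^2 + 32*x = r^2 + 4*r + 8*x^2 + x*(-9*r - 39) - 5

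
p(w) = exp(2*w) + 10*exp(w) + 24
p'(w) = 2*exp(2*w) + 10*exp(w)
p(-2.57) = 24.77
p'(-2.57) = 0.78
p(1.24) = 70.50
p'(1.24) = 58.44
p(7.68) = 4707248.95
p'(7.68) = 9392803.71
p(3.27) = 979.40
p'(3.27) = 1647.69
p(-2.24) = 25.08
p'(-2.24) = 1.09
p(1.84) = 126.61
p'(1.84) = 142.26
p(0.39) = 40.95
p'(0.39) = 19.13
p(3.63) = 1823.38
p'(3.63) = 3221.64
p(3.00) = 628.28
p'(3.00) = 1007.71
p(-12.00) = 24.00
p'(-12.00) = 0.00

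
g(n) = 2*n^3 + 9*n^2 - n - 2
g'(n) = 6*n^2 + 18*n - 1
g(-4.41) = 5.91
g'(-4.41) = 36.31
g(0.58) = 0.84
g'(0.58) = 11.46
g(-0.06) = -1.91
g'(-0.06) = -2.06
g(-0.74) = 2.86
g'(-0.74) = -11.03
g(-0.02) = -1.98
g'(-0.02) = -1.36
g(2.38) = 73.56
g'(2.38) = 75.83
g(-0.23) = -1.32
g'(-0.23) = -4.82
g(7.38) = 1284.69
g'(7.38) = 458.63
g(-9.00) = -722.00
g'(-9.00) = 323.00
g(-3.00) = 28.00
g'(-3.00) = -1.00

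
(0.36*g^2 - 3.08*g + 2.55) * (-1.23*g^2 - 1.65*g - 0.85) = -0.4428*g^4 + 3.1944*g^3 + 1.6395*g^2 - 1.5895*g - 2.1675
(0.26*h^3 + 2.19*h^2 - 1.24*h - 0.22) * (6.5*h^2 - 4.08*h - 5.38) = 1.69*h^5 + 13.1742*h^4 - 18.394*h^3 - 8.153*h^2 + 7.5688*h + 1.1836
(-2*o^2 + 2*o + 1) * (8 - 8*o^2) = 16*o^4 - 16*o^3 - 24*o^2 + 16*o + 8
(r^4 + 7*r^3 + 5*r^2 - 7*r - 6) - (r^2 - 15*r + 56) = r^4 + 7*r^3 + 4*r^2 + 8*r - 62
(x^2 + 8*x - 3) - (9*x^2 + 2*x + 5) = -8*x^2 + 6*x - 8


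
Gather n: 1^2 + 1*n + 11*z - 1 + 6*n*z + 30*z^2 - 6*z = n*(6*z + 1) + 30*z^2 + 5*z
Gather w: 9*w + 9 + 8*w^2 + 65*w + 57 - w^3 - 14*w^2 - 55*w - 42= -w^3 - 6*w^2 + 19*w + 24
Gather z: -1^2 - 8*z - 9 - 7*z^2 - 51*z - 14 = -7*z^2 - 59*z - 24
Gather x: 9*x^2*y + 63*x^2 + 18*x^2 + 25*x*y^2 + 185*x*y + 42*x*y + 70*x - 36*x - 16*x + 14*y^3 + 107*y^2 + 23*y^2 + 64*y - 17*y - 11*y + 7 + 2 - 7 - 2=x^2*(9*y + 81) + x*(25*y^2 + 227*y + 18) + 14*y^3 + 130*y^2 + 36*y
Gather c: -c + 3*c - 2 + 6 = 2*c + 4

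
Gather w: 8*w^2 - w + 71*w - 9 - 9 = 8*w^2 + 70*w - 18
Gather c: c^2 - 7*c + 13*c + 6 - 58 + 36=c^2 + 6*c - 16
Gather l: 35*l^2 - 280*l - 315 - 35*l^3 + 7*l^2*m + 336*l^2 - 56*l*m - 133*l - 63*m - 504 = -35*l^3 + l^2*(7*m + 371) + l*(-56*m - 413) - 63*m - 819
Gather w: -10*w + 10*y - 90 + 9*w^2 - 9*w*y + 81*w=9*w^2 + w*(71 - 9*y) + 10*y - 90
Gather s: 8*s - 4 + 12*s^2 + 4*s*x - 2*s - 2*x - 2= 12*s^2 + s*(4*x + 6) - 2*x - 6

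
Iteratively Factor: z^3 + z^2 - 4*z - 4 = (z - 2)*(z^2 + 3*z + 2) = (z - 2)*(z + 1)*(z + 2)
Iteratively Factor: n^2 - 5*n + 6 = (n - 2)*(n - 3)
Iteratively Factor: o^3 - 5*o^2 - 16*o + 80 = (o - 5)*(o^2 - 16) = (o - 5)*(o + 4)*(o - 4)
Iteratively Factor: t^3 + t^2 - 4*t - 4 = (t + 2)*(t^2 - t - 2) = (t - 2)*(t + 2)*(t + 1)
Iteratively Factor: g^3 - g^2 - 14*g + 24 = (g - 3)*(g^2 + 2*g - 8) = (g - 3)*(g - 2)*(g + 4)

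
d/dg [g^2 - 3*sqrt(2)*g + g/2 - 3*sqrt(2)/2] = 2*g - 3*sqrt(2) + 1/2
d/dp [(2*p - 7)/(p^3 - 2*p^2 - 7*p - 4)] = (-4*p^2 + 29*p - 57)/(p^5 - 5*p^4 - 5*p^3 + 25*p^2 + 40*p + 16)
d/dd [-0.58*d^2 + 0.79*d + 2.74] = 0.79 - 1.16*d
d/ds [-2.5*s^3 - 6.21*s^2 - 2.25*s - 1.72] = -7.5*s^2 - 12.42*s - 2.25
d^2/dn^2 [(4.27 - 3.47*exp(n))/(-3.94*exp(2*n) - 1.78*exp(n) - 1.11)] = (53.866892*exp(4*n) - 289.478892*exp(3*n) - 180.89328*exp(2*n) + 54.312578*exp(n) + 12.712053)*exp(n)/(61.162984*exp(6*n) + 82.896024*exp(5*n) + 89.144076*exp(4*n) + 52.347664*exp(3*n) + 25.114194*exp(2*n) + 6.579414*exp(n) + 1.367631)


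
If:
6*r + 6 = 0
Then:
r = -1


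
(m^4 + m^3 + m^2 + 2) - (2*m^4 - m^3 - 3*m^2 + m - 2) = -m^4 + 2*m^3 + 4*m^2 - m + 4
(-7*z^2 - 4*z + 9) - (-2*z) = -7*z^2 - 2*z + 9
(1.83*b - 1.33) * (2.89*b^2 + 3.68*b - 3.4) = 5.2887*b^3 + 2.8907*b^2 - 11.1164*b + 4.522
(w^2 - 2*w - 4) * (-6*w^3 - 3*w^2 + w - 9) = -6*w^5 + 9*w^4 + 31*w^3 + w^2 + 14*w + 36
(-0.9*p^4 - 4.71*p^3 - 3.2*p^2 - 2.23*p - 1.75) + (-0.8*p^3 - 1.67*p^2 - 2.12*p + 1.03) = -0.9*p^4 - 5.51*p^3 - 4.87*p^2 - 4.35*p - 0.72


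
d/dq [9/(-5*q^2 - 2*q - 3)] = 18*(5*q + 1)/(5*q^2 + 2*q + 3)^2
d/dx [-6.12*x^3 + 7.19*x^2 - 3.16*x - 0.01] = -18.36*x^2 + 14.38*x - 3.16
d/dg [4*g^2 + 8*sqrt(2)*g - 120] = 8*g + 8*sqrt(2)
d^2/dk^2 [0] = 0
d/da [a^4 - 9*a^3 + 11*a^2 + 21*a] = 4*a^3 - 27*a^2 + 22*a + 21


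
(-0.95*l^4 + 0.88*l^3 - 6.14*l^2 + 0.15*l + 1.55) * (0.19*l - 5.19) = -0.1805*l^5 + 5.0977*l^4 - 5.7338*l^3 + 31.8951*l^2 - 0.484*l - 8.0445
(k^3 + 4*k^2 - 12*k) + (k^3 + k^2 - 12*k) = 2*k^3 + 5*k^2 - 24*k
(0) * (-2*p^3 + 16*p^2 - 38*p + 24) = 0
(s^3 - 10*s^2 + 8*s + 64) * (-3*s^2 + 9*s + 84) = -3*s^5 + 39*s^4 - 30*s^3 - 960*s^2 + 1248*s + 5376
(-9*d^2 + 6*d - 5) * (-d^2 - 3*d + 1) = 9*d^4 + 21*d^3 - 22*d^2 + 21*d - 5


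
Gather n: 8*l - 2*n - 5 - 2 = 8*l - 2*n - 7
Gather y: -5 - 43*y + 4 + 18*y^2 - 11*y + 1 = 18*y^2 - 54*y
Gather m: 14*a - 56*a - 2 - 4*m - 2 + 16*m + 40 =-42*a + 12*m + 36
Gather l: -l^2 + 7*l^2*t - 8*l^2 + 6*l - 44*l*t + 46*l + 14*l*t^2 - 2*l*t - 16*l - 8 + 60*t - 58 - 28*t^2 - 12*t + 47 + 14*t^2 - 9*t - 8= l^2*(7*t - 9) + l*(14*t^2 - 46*t + 36) - 14*t^2 + 39*t - 27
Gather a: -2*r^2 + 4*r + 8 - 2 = -2*r^2 + 4*r + 6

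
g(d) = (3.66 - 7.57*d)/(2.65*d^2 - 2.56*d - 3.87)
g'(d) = (2.56 - 5.3*d)*(3.66 - 7.57*d)/(2.65*d^2 - 2.56*d - 3.87)^2 - 7.57/(2.65*d^2 - 2.56*d - 3.87) = (20.0605*d^2 - 19.398*d + 38.6655)/(7.0225*d^4 - 13.568*d^3 - 13.9574*d^2 + 19.8144*d + 14.9769)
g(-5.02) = 0.55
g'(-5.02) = 0.11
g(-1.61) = 2.23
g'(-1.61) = 2.40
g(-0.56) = -4.92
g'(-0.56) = 21.66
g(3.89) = -0.98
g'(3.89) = 0.39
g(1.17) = 1.61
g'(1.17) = 4.14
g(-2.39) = 1.25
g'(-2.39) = 0.66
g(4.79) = -0.73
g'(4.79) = 0.20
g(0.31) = -0.30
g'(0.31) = 1.78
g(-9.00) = 0.31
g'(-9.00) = 0.03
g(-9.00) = 0.31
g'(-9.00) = 0.03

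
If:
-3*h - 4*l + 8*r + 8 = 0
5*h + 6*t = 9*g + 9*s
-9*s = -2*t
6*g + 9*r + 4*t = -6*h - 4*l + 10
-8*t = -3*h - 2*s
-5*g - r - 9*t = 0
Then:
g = -896/69763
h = -1224/69763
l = 158152/69763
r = 8854/69763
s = -108/69763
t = -486/69763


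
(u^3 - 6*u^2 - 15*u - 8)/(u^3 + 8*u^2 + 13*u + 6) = (u - 8)/(u + 6)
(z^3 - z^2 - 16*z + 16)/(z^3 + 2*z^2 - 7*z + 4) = (z - 4)/(z - 1)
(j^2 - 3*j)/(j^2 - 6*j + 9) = j/(j - 3)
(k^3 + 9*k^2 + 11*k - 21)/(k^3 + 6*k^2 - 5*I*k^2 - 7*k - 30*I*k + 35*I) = (k + 3)/(k - 5*I)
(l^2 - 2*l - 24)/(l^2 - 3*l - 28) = (l - 6)/(l - 7)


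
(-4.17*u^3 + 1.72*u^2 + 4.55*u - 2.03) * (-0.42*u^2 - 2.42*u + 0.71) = 1.7514*u^5 + 9.369*u^4 - 9.0341*u^3 - 8.9372*u^2 + 8.1431*u - 1.4413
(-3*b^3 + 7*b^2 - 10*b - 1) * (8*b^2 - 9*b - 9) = -24*b^5 + 83*b^4 - 116*b^3 + 19*b^2 + 99*b + 9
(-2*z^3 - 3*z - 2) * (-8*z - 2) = 16*z^4 + 4*z^3 + 24*z^2 + 22*z + 4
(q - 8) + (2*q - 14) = 3*q - 22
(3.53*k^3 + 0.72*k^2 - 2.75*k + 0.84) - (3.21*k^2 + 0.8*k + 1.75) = 3.53*k^3 - 2.49*k^2 - 3.55*k - 0.91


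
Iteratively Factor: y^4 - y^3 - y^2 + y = (y - 1)*(y^3 - y) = (y - 1)*(y + 1)*(y^2 - y) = (y - 1)^2*(y + 1)*(y)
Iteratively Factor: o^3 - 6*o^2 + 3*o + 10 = (o - 2)*(o^2 - 4*o - 5) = (o - 2)*(o + 1)*(o - 5)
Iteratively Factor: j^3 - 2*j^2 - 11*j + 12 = (j - 1)*(j^2 - j - 12) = (j - 1)*(j + 3)*(j - 4)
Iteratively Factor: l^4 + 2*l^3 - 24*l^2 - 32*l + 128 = (l + 4)*(l^3 - 2*l^2 - 16*l + 32) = (l - 4)*(l + 4)*(l^2 + 2*l - 8) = (l - 4)*(l - 2)*(l + 4)*(l + 4)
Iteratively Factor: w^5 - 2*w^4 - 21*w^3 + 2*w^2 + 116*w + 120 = (w + 2)*(w^4 - 4*w^3 - 13*w^2 + 28*w + 60) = (w + 2)^2*(w^3 - 6*w^2 - w + 30) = (w + 2)^3*(w^2 - 8*w + 15) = (w - 5)*(w + 2)^3*(w - 3)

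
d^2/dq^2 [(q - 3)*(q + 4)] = 2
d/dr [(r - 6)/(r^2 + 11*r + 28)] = (r^2 + 11*r - (r - 6)*(2*r + 11) + 28)/(r^2 + 11*r + 28)^2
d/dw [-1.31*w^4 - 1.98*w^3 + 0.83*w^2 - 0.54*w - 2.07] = -5.24*w^3 - 5.94*w^2 + 1.66*w - 0.54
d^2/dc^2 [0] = 0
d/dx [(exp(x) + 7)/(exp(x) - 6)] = -13*exp(x)/(exp(x) - 6)^2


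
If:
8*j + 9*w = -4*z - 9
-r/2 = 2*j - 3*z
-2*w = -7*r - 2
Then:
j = 193*z/118 + 9/59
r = -32*z/59 - 36/59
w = -112*z/59 - 67/59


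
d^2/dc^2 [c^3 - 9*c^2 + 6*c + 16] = 6*c - 18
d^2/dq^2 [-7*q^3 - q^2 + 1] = -42*q - 2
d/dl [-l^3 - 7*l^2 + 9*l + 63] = -3*l^2 - 14*l + 9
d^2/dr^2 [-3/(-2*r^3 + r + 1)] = 6*(-6*r*(-2*r^3 + r + 1) - (6*r^2 - 1)^2)/(-2*r^3 + r + 1)^3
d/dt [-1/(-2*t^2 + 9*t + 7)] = (9 - 4*t)/(-2*t^2 + 9*t + 7)^2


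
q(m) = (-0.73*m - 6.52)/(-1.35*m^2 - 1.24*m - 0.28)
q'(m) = (-0.73*m - 6.52)*(2.7*m + 1.24)/(-1.35*m^2 - 1.24*m - 0.28)^2 - 0.73/(-1.35*m^2 - 1.24*m - 0.28) = (0.9855*m^2 + 0.9052*m - (0.73*m + 6.52)*(2.7*m + 1.24) + 0.2044)/(1.35*m^2 + 1.24*m + 0.28)^2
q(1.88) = 1.07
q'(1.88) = -0.82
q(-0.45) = -1338.70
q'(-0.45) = -7394.07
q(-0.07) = 32.37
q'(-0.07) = -166.63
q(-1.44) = 4.23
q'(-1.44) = 9.22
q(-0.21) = 80.45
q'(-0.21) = -674.99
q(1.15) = 2.11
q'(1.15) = -2.41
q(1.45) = 1.54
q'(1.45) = -1.47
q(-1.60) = 3.05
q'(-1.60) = 5.79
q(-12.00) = -0.01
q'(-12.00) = 0.00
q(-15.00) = -0.02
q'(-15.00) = 0.00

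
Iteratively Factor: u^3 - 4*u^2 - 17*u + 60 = (u - 5)*(u^2 + u - 12) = (u - 5)*(u - 3)*(u + 4)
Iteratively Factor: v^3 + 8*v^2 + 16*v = (v)*(v^2 + 8*v + 16) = v*(v + 4)*(v + 4)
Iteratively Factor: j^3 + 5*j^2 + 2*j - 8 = (j + 2)*(j^2 + 3*j - 4) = (j - 1)*(j + 2)*(j + 4)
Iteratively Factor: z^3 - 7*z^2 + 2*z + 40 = (z - 4)*(z^2 - 3*z - 10) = (z - 4)*(z + 2)*(z - 5)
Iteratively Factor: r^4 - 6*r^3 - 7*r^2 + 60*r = (r - 5)*(r^3 - r^2 - 12*r) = r*(r - 5)*(r^2 - r - 12) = r*(r - 5)*(r - 4)*(r + 3)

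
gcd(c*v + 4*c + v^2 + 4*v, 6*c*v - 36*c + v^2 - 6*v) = 1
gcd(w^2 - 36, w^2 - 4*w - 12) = w - 6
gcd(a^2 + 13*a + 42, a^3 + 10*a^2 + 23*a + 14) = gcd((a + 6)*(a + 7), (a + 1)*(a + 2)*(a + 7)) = a + 7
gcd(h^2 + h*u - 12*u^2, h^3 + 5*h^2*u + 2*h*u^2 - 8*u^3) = h + 4*u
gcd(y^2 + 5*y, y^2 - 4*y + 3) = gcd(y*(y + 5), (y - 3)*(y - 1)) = 1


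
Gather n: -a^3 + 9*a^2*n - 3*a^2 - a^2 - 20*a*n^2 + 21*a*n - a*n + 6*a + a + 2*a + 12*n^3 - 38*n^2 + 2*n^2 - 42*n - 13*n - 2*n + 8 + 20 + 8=-a^3 - 4*a^2 + 9*a + 12*n^3 + n^2*(-20*a - 36) + n*(9*a^2 + 20*a - 57) + 36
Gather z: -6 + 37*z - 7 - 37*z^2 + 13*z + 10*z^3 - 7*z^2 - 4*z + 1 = 10*z^3 - 44*z^2 + 46*z - 12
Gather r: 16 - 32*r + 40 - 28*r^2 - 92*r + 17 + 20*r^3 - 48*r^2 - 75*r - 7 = 20*r^3 - 76*r^2 - 199*r + 66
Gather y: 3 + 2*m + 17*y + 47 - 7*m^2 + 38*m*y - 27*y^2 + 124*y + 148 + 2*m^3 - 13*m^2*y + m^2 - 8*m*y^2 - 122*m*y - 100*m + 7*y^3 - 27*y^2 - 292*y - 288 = 2*m^3 - 6*m^2 - 98*m + 7*y^3 + y^2*(-8*m - 54) + y*(-13*m^2 - 84*m - 151) - 90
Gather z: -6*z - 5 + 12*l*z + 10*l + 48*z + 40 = 10*l + z*(12*l + 42) + 35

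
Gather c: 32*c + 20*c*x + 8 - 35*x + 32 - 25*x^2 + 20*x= c*(20*x + 32) - 25*x^2 - 15*x + 40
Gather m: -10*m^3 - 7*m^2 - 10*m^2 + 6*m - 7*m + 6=-10*m^3 - 17*m^2 - m + 6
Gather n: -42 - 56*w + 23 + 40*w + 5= -16*w - 14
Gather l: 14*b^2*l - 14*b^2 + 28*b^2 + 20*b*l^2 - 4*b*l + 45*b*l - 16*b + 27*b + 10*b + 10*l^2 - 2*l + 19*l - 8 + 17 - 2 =14*b^2 + 21*b + l^2*(20*b + 10) + l*(14*b^2 + 41*b + 17) + 7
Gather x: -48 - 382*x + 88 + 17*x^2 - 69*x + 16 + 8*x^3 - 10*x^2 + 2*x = 8*x^3 + 7*x^2 - 449*x + 56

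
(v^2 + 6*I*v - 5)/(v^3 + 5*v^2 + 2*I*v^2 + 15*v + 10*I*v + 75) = (v + I)/(v^2 + v*(5 - 3*I) - 15*I)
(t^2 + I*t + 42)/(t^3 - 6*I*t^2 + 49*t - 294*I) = 1/(t - 7*I)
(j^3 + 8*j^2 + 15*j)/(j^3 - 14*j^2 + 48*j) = (j^2 + 8*j + 15)/(j^2 - 14*j + 48)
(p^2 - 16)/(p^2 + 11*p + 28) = (p - 4)/(p + 7)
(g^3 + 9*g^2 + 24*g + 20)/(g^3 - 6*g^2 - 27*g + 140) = (g^2 + 4*g + 4)/(g^2 - 11*g + 28)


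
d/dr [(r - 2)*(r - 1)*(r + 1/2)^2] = 4*r^3 - 6*r^2 - 3*r/2 + 5/4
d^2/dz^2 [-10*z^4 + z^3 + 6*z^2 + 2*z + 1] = -120*z^2 + 6*z + 12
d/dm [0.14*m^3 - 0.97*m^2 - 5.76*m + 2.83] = 0.42*m^2 - 1.94*m - 5.76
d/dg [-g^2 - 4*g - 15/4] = -2*g - 4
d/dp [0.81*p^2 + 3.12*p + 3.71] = 1.62*p + 3.12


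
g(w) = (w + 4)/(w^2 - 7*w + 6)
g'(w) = (7 - 2*w)*(w + 4)/(w^2 - 7*w + 6)^2 + 1/(w^2 - 7*w + 6)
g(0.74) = 3.47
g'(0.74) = 14.72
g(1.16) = -6.66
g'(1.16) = 38.98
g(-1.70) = 0.11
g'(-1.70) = 0.10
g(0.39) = 1.28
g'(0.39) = 2.62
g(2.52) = -1.23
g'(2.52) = 0.27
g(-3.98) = 0.00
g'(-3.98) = 0.02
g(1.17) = -6.30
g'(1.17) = 34.52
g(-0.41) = 0.40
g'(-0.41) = 0.45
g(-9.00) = -0.03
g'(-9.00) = 0.00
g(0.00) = 0.67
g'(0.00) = 0.94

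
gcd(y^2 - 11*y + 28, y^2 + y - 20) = y - 4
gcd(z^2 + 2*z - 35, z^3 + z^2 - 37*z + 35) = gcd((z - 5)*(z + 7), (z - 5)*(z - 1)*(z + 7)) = z^2 + 2*z - 35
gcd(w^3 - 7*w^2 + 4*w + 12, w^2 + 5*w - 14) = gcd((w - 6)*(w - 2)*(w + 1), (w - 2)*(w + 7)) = w - 2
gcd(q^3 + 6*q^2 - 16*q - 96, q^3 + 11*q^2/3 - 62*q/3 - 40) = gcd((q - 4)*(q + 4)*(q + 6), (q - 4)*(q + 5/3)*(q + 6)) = q^2 + 2*q - 24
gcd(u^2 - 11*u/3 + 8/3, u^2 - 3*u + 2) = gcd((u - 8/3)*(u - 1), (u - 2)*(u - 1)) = u - 1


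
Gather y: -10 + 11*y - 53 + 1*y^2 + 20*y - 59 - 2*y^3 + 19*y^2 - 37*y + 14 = -2*y^3 + 20*y^2 - 6*y - 108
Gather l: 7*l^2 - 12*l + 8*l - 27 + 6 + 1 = 7*l^2 - 4*l - 20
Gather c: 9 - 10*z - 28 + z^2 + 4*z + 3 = z^2 - 6*z - 16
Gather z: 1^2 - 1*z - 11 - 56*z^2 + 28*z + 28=-56*z^2 + 27*z + 18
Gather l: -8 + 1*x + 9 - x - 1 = 0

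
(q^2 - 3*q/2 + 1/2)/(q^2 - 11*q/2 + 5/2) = (q - 1)/(q - 5)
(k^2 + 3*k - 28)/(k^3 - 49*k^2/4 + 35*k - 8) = 4*(k + 7)/(4*k^2 - 33*k + 8)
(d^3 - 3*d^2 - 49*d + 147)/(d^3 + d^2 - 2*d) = (d^3 - 3*d^2 - 49*d + 147)/(d*(d^2 + d - 2))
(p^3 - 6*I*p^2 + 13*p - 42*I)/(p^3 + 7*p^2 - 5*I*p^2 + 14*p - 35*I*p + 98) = (p^2 + I*p + 6)/(p^2 + p*(7 + 2*I) + 14*I)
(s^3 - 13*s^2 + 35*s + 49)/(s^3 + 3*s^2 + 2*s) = (s^2 - 14*s + 49)/(s*(s + 2))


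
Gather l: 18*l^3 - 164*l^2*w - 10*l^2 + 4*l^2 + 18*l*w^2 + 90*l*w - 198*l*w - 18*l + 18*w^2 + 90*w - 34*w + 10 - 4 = 18*l^3 + l^2*(-164*w - 6) + l*(18*w^2 - 108*w - 18) + 18*w^2 + 56*w + 6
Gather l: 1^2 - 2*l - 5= -2*l - 4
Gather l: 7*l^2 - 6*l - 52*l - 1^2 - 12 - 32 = 7*l^2 - 58*l - 45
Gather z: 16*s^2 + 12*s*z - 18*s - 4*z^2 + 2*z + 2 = 16*s^2 - 18*s - 4*z^2 + z*(12*s + 2) + 2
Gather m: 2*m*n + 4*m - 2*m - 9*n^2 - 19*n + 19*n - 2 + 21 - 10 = m*(2*n + 2) - 9*n^2 + 9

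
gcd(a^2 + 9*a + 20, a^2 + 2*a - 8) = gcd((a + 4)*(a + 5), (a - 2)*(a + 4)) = a + 4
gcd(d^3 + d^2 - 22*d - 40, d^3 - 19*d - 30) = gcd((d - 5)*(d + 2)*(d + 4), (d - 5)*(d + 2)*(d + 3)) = d^2 - 3*d - 10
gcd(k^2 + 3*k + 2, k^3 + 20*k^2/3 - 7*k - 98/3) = k + 2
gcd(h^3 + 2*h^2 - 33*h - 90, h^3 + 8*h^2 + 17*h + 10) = h + 5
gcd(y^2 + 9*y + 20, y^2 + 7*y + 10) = y + 5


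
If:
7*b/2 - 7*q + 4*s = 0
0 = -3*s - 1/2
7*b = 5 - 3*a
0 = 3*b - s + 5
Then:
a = 307/54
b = -31/18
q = -241/252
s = -1/6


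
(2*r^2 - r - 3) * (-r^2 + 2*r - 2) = -2*r^4 + 5*r^3 - 3*r^2 - 4*r + 6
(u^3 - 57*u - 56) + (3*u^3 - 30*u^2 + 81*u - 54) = 4*u^3 - 30*u^2 + 24*u - 110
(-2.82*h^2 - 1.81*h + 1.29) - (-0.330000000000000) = -2.82*h^2 - 1.81*h + 1.62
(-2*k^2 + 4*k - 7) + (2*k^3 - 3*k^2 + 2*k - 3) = 2*k^3 - 5*k^2 + 6*k - 10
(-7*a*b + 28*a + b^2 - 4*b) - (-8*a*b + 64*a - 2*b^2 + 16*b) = a*b - 36*a + 3*b^2 - 20*b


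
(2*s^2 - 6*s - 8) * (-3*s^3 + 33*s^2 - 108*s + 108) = -6*s^5 + 84*s^4 - 390*s^3 + 600*s^2 + 216*s - 864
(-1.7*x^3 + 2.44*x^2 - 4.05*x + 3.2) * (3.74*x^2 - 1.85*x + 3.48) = -6.358*x^5 + 12.2706*x^4 - 25.577*x^3 + 27.9517*x^2 - 20.014*x + 11.136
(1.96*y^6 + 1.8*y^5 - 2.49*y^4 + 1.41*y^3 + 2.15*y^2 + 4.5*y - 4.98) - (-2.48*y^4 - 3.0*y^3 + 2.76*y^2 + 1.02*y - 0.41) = 1.96*y^6 + 1.8*y^5 - 0.0100000000000002*y^4 + 4.41*y^3 - 0.61*y^2 + 3.48*y - 4.57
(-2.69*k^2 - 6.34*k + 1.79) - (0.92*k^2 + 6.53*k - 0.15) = -3.61*k^2 - 12.87*k + 1.94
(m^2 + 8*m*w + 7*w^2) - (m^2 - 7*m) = 8*m*w + 7*m + 7*w^2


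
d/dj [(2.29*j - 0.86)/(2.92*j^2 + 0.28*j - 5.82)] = (-6.6868*j^2 + 5.0224*j - 13.087)/(8.5264*j^4 + 1.6352*j^3 - 33.9104*j^2 - 3.2592*j + 33.8724)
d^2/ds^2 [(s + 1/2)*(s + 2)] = 2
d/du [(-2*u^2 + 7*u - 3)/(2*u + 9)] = (-4*u^2 - 36*u + 69)/(4*u^2 + 36*u + 81)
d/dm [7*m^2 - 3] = 14*m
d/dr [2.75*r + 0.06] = 2.75000000000000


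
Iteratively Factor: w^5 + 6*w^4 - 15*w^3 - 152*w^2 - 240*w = (w + 4)*(w^4 + 2*w^3 - 23*w^2 - 60*w) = (w + 4)^2*(w^3 - 2*w^2 - 15*w) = (w - 5)*(w + 4)^2*(w^2 + 3*w) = (w - 5)*(w + 3)*(w + 4)^2*(w)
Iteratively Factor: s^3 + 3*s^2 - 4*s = (s + 4)*(s^2 - s) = (s - 1)*(s + 4)*(s)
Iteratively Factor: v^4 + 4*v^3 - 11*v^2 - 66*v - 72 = (v + 2)*(v^3 + 2*v^2 - 15*v - 36) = (v + 2)*(v + 3)*(v^2 - v - 12) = (v - 4)*(v + 2)*(v + 3)*(v + 3)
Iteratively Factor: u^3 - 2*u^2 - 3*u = (u - 3)*(u^2 + u) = (u - 3)*(u + 1)*(u)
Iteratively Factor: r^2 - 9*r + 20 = (r - 5)*(r - 4)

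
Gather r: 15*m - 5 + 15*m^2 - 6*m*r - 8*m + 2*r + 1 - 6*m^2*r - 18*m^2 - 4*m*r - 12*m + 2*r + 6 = -3*m^2 - 5*m + r*(-6*m^2 - 10*m + 4) + 2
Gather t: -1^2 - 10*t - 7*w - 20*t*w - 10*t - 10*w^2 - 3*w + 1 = t*(-20*w - 20) - 10*w^2 - 10*w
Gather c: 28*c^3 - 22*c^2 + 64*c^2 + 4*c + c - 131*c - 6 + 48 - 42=28*c^3 + 42*c^2 - 126*c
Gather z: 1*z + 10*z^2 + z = 10*z^2 + 2*z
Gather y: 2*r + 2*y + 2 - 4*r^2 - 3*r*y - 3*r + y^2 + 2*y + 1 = -4*r^2 - r + y^2 + y*(4 - 3*r) + 3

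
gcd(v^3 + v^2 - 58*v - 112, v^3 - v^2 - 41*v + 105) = v + 7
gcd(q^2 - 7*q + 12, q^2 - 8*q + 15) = q - 3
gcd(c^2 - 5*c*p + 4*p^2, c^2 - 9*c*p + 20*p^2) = -c + 4*p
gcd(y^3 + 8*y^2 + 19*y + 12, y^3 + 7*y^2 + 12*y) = y^2 + 7*y + 12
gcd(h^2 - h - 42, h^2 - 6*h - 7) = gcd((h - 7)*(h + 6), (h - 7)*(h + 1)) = h - 7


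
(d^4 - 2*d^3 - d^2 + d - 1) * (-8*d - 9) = -8*d^5 + 7*d^4 + 26*d^3 + d^2 - d + 9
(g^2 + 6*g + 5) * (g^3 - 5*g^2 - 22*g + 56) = g^5 + g^4 - 47*g^3 - 101*g^2 + 226*g + 280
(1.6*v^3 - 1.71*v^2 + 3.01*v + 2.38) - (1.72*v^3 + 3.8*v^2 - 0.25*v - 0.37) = -0.12*v^3 - 5.51*v^2 + 3.26*v + 2.75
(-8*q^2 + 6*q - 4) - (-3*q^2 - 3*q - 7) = -5*q^2 + 9*q + 3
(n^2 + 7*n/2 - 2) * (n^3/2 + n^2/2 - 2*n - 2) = n^5/2 + 9*n^4/4 - 5*n^3/4 - 10*n^2 - 3*n + 4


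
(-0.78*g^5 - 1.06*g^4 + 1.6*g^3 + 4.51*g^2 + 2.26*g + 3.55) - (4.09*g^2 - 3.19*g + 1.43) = -0.78*g^5 - 1.06*g^4 + 1.6*g^3 + 0.42*g^2 + 5.45*g + 2.12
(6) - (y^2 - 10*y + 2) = -y^2 + 10*y + 4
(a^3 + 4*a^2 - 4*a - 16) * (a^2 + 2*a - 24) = a^5 + 6*a^4 - 20*a^3 - 120*a^2 + 64*a + 384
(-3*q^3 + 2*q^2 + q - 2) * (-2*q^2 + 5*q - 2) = 6*q^5 - 19*q^4 + 14*q^3 + 5*q^2 - 12*q + 4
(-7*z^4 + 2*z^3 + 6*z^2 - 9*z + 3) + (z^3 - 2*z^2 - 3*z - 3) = -7*z^4 + 3*z^3 + 4*z^2 - 12*z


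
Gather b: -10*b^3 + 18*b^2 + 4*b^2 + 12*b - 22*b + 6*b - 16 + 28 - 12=-10*b^3 + 22*b^2 - 4*b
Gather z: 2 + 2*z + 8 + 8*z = 10*z + 10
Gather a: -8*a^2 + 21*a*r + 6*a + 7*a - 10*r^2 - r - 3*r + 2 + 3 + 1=-8*a^2 + a*(21*r + 13) - 10*r^2 - 4*r + 6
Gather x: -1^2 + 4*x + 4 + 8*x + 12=12*x + 15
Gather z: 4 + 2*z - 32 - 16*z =-14*z - 28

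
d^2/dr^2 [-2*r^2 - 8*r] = -4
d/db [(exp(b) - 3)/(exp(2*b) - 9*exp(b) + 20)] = (-(exp(b) - 3)*(2*exp(b) - 9) + exp(2*b) - 9*exp(b) + 20)*exp(b)/(exp(2*b) - 9*exp(b) + 20)^2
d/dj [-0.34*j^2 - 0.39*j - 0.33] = -0.68*j - 0.39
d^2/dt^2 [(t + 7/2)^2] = 2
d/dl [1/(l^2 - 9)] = -2*l/(l^2 - 9)^2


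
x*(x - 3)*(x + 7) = x^3 + 4*x^2 - 21*x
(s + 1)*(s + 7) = s^2 + 8*s + 7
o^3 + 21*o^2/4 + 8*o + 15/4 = (o + 1)*(o + 5/4)*(o + 3)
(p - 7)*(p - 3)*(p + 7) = p^3 - 3*p^2 - 49*p + 147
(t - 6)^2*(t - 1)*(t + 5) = t^4 - 8*t^3 - 17*t^2 + 204*t - 180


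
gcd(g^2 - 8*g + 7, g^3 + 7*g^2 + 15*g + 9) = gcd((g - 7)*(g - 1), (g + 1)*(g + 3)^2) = 1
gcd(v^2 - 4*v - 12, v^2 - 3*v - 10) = v + 2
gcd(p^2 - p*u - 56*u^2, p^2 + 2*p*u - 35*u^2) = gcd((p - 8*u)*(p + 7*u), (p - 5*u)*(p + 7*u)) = p + 7*u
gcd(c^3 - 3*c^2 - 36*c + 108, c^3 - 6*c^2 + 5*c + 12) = c - 3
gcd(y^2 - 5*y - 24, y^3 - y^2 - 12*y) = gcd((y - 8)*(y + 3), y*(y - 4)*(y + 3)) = y + 3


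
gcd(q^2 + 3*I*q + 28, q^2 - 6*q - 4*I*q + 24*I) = q - 4*I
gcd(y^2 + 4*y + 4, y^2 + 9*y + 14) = y + 2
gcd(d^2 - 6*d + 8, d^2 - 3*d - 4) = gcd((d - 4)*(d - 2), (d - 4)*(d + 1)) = d - 4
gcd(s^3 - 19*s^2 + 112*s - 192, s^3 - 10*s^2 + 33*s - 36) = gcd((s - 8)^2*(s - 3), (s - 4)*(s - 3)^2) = s - 3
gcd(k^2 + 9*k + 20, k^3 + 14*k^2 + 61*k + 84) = k + 4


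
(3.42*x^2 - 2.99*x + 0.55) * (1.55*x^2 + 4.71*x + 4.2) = 5.301*x^4 + 11.4737*x^3 + 1.1336*x^2 - 9.9675*x + 2.31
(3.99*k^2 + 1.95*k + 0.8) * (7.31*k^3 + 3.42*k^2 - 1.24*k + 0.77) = 29.1669*k^5 + 27.9003*k^4 + 7.5694*k^3 + 3.3903*k^2 + 0.5095*k + 0.616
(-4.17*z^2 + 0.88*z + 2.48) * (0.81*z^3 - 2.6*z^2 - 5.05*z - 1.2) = -3.3777*z^5 + 11.5548*z^4 + 20.7793*z^3 - 5.888*z^2 - 13.58*z - 2.976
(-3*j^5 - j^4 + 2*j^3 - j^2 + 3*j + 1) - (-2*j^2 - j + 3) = -3*j^5 - j^4 + 2*j^3 + j^2 + 4*j - 2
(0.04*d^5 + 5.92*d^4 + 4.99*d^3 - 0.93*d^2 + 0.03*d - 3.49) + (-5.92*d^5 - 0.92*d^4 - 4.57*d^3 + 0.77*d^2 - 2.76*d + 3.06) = -5.88*d^5 + 5.0*d^4 + 0.42*d^3 - 0.16*d^2 - 2.73*d - 0.43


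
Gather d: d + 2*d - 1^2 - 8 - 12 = 3*d - 21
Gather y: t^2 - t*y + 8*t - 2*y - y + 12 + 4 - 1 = t^2 + 8*t + y*(-t - 3) + 15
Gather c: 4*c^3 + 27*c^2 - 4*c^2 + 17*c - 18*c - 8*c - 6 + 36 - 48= 4*c^3 + 23*c^2 - 9*c - 18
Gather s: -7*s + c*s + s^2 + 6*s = s^2 + s*(c - 1)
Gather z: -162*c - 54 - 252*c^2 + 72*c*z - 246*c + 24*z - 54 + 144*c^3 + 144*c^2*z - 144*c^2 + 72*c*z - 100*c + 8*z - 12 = 144*c^3 - 396*c^2 - 508*c + z*(144*c^2 + 144*c + 32) - 120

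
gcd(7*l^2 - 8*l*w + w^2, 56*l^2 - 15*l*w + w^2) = -7*l + w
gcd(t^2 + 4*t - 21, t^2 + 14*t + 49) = t + 7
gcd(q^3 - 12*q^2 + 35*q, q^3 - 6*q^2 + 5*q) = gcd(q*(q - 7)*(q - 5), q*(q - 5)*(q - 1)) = q^2 - 5*q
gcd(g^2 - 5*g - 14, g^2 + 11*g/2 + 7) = g + 2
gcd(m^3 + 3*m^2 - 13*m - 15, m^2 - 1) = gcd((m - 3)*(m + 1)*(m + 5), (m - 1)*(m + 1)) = m + 1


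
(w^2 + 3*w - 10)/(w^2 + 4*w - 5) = (w - 2)/(w - 1)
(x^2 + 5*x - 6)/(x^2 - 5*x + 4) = (x + 6)/(x - 4)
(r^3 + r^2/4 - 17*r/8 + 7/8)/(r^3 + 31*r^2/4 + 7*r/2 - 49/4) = (r - 1/2)/(r + 7)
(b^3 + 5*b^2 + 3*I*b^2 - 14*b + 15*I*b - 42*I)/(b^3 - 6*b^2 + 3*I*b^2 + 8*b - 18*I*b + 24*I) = (b + 7)/(b - 4)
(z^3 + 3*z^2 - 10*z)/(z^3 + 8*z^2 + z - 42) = z*(z + 5)/(z^2 + 10*z + 21)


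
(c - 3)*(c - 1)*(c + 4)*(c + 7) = c^4 + 7*c^3 - 13*c^2 - 79*c + 84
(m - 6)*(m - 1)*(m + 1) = m^3 - 6*m^2 - m + 6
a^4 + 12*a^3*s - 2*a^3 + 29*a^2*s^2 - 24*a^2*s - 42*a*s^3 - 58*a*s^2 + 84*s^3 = (a - 2)*(a - s)*(a + 6*s)*(a + 7*s)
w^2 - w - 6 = (w - 3)*(w + 2)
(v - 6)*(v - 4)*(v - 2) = v^3 - 12*v^2 + 44*v - 48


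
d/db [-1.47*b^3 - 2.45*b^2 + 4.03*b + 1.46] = -4.41*b^2 - 4.9*b + 4.03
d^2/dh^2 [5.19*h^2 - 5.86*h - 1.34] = 10.3800000000000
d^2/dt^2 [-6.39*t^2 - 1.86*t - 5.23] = -12.7800000000000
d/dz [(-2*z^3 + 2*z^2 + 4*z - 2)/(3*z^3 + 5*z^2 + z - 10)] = 2*(-8*z^4 - 14*z^3 + 30*z^2 - 10*z - 19)/(9*z^6 + 30*z^5 + 31*z^4 - 50*z^3 - 99*z^2 - 20*z + 100)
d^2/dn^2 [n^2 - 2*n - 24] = 2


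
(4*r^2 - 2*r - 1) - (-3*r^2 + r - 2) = 7*r^2 - 3*r + 1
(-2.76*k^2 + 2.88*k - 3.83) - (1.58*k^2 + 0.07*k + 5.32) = -4.34*k^2 + 2.81*k - 9.15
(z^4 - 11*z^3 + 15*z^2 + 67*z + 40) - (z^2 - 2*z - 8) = z^4 - 11*z^3 + 14*z^2 + 69*z + 48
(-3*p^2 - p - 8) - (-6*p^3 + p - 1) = 6*p^3 - 3*p^2 - 2*p - 7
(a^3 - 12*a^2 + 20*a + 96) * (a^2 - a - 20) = a^5 - 13*a^4 + 12*a^3 + 316*a^2 - 496*a - 1920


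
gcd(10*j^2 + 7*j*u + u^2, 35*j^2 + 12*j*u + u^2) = 5*j + u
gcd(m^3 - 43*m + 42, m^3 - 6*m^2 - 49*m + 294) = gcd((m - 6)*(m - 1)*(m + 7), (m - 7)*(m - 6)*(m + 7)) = m^2 + m - 42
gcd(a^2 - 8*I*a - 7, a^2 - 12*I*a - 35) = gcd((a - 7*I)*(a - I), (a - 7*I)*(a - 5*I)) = a - 7*I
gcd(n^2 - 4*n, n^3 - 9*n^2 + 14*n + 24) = n - 4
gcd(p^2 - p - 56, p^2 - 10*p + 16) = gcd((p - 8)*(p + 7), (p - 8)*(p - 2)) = p - 8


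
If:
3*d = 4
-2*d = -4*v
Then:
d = 4/3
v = 2/3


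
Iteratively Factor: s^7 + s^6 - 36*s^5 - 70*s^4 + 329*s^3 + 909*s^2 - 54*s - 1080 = (s + 3)*(s^6 - 2*s^5 - 30*s^4 + 20*s^3 + 269*s^2 + 102*s - 360) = (s + 2)*(s + 3)*(s^5 - 4*s^4 - 22*s^3 + 64*s^2 + 141*s - 180) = (s + 2)*(s + 3)^2*(s^4 - 7*s^3 - s^2 + 67*s - 60) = (s - 1)*(s + 2)*(s + 3)^2*(s^3 - 6*s^2 - 7*s + 60) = (s - 4)*(s - 1)*(s + 2)*(s + 3)^2*(s^2 - 2*s - 15) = (s - 4)*(s - 1)*(s + 2)*(s + 3)^3*(s - 5)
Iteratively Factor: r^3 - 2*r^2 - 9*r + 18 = (r - 3)*(r^2 + r - 6) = (r - 3)*(r + 3)*(r - 2)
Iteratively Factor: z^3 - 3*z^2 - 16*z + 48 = (z + 4)*(z^2 - 7*z + 12) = (z - 3)*(z + 4)*(z - 4)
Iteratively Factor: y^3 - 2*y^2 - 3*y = (y)*(y^2 - 2*y - 3) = y*(y - 3)*(y + 1)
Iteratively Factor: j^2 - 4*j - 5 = (j + 1)*(j - 5)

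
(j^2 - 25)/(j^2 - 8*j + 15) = (j + 5)/(j - 3)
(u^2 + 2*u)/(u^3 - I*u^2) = (u + 2)/(u*(u - I))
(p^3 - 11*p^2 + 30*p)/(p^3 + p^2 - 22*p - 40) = p*(p - 6)/(p^2 + 6*p + 8)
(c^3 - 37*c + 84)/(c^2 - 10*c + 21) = (c^2 + 3*c - 28)/(c - 7)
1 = 1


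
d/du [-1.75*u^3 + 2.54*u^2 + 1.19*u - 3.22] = -5.25*u^2 + 5.08*u + 1.19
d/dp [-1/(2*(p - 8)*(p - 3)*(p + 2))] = ((p - 8)*(p - 3) + (p - 8)*(p + 2) + (p - 3)*(p + 2))/(2*(p - 8)^2*(p - 3)^2*(p + 2)^2)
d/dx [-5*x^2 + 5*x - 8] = 5 - 10*x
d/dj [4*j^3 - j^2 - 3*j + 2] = 12*j^2 - 2*j - 3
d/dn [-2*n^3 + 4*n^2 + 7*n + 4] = -6*n^2 + 8*n + 7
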